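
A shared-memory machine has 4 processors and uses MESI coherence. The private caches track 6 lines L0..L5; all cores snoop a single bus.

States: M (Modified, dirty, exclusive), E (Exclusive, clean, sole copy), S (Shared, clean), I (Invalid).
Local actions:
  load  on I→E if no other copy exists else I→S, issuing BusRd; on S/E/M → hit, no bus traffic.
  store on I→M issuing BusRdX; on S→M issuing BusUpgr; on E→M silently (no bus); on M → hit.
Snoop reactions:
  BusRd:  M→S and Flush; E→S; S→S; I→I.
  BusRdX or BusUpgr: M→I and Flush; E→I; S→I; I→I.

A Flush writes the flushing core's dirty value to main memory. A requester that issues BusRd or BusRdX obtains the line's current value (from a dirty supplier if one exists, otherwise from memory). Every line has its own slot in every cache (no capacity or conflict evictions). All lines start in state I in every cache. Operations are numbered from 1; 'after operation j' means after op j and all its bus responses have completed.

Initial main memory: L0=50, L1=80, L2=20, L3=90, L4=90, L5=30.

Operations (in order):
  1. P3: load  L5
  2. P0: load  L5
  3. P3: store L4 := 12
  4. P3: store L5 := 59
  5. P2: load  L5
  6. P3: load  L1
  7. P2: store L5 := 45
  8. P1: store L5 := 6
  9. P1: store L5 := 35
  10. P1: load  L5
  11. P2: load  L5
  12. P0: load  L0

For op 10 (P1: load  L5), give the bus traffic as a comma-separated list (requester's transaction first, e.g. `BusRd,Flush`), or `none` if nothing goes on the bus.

bus = none

[1] P3: load  L5 | P0:I, P1:I, P2:I, P3:E(30) | bus: BusRd
[2] P0: load  L5 | P0:S(30), P1:I, P2:I, P3:S(30) | bus: BusRd
[3] P3: store L4 := 12 | P0:I, P1:I, P2:I, P3:M(12) | bus: BusRdX
[4] P3: store L5 := 59 | P0:I, P1:I, P2:I, P3:M(59) | bus: BusUpgr
[5] P2: load  L5 | P0:I, P1:I, P2:S(59), P3:S(59) | bus: BusRd,Flush
[6] P3: load  L1 | P0:I, P1:I, P2:I, P3:E(80) | bus: BusRd
[7] P2: store L5 := 45 | P0:I, P1:I, P2:M(45), P3:I | bus: BusUpgr
[8] P1: store L5 := 6 | P0:I, P1:M(6), P2:I, P3:I | bus: BusRdX,Flush
[9] P1: store L5 := 35 | P0:I, P1:M(35), P2:I, P3:I | bus: none
[10] P1: load  L5 | P0:I, P1:M(35), P2:I, P3:I | bus: none
[11] P2: load  L5 | P0:I, P1:S(35), P2:S(35), P3:I | bus: BusRd,Flush
[12] P0: load  L0 | P0:E(50), P1:I, P2:I, P3:I | bus: BusRd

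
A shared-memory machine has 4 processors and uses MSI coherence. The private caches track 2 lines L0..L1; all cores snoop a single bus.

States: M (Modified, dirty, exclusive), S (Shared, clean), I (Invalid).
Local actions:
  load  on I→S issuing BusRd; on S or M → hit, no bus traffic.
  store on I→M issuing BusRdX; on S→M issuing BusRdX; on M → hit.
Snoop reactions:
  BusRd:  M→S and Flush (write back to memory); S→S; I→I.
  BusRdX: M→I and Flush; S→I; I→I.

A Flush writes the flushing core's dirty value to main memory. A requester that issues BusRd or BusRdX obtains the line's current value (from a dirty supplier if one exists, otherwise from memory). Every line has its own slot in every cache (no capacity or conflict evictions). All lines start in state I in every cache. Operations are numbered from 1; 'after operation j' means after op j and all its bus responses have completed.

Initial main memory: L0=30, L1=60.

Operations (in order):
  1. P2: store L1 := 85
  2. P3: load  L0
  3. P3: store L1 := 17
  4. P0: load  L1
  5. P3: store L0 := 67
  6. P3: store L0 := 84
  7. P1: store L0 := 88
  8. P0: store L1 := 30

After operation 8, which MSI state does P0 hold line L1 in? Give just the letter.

  op1 P2: store L1 := 85 → I/I/M/I on L1; bus BusRdX; mem=60
  op2 P3: load  L0 → I/I/I/S on L0; bus BusRd; mem=30
  op3 P3: store L1 := 17 → I/I/I/M on L1; bus BusRdX Flush; mem=85
  op4 P0: load  L1 → S/I/I/S on L1; bus BusRd Flush; mem=17
  op5 P3: store L0 := 67 → I/I/I/M on L0; bus BusRdX; mem=30
  op6 P3: store L0 := 84 → I/I/I/M on L0; bus (none); mem=30
  op7 P1: store L0 := 88 → I/M/I/I on L0; bus BusRdX Flush; mem=84
  op8 P0: store L1 := 30 → M/I/I/I on L1; bus BusRdX; mem=17

state = M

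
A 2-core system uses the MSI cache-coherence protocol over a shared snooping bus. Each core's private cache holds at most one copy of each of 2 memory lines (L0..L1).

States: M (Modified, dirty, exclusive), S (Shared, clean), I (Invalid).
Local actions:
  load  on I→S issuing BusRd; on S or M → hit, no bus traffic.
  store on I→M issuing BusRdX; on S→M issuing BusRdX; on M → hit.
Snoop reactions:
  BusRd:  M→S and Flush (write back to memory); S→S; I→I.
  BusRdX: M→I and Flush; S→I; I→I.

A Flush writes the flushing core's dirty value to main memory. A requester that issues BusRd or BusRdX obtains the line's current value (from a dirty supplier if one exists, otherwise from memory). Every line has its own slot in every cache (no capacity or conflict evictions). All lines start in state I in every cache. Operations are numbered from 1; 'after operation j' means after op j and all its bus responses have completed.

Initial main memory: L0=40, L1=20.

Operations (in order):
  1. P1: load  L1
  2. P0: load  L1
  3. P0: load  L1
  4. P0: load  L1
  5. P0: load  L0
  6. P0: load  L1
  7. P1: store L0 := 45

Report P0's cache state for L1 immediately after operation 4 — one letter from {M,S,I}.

state = S

  op1 P1: load  L1 → I/S on L1; bus BusRd; mem=20
  op2 P0: load  L1 → S/S on L1; bus BusRd; mem=20
  op3 P0: load  L1 → S/S on L1; bus (none); mem=20
  op4 P0: load  L1 → S/S on L1; bus (none); mem=20
  op5 P0: load  L0 → S/I on L0; bus BusRd; mem=40
  op6 P0: load  L1 → S/S on L1; bus (none); mem=20
  op7 P1: store L0 := 45 → I/M on L0; bus BusRdX; mem=40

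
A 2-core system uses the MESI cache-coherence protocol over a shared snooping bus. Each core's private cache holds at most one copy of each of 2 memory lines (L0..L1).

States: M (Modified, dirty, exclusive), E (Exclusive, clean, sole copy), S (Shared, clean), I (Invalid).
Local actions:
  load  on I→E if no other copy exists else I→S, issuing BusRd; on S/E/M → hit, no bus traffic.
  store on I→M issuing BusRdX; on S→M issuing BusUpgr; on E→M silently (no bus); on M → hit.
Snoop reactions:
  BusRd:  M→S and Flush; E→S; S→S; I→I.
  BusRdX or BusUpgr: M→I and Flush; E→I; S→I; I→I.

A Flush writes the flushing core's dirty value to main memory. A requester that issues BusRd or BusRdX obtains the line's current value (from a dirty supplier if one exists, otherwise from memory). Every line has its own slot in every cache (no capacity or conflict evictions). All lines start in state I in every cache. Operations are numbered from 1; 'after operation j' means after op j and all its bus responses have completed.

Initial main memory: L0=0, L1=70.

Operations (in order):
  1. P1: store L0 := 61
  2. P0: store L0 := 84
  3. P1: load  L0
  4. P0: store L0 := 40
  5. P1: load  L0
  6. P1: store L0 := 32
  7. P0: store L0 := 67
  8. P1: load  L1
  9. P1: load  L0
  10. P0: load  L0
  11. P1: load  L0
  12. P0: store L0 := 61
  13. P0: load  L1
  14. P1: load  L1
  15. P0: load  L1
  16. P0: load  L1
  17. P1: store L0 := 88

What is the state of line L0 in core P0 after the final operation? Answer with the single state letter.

step 1: P1: store L0 := 61  ⟶  IM  (L0)  txn=BusRdX  M[L0]=0
step 2: P0: store L0 := 84  ⟶  MI  (L0)  txn=BusRdX+Flush  M[L0]=61
step 3: P1: load  L0  ⟶  SS  (L0)  txn=BusRd+Flush  M[L0]=84
step 4: P0: store L0 := 40  ⟶  MI  (L0)  txn=BusUpgr  M[L0]=84
step 5: P1: load  L0  ⟶  SS  (L0)  txn=BusRd+Flush  M[L0]=40
step 6: P1: store L0 := 32  ⟶  IM  (L0)  txn=BusUpgr  M[L0]=40
step 7: P0: store L0 := 67  ⟶  MI  (L0)  txn=BusRdX+Flush  M[L0]=32
step 8: P1: load  L1  ⟶  IE  (L1)  txn=BusRd  M[L1]=70
step 9: P1: load  L0  ⟶  SS  (L0)  txn=BusRd+Flush  M[L0]=67
step 10: P0: load  L0  ⟶  SS  (L0)  txn=∅  M[L0]=67
step 11: P1: load  L0  ⟶  SS  (L0)  txn=∅  M[L0]=67
step 12: P0: store L0 := 61  ⟶  MI  (L0)  txn=BusUpgr  M[L0]=67
step 13: P0: load  L1  ⟶  SS  (L1)  txn=BusRd  M[L1]=70
step 14: P1: load  L1  ⟶  SS  (L1)  txn=∅  M[L1]=70
step 15: P0: load  L1  ⟶  SS  (L1)  txn=∅  M[L1]=70
step 16: P0: load  L1  ⟶  SS  (L1)  txn=∅  M[L1]=70
step 17: P1: store L0 := 88  ⟶  IM  (L0)  txn=BusRdX+Flush  M[L0]=61

state = I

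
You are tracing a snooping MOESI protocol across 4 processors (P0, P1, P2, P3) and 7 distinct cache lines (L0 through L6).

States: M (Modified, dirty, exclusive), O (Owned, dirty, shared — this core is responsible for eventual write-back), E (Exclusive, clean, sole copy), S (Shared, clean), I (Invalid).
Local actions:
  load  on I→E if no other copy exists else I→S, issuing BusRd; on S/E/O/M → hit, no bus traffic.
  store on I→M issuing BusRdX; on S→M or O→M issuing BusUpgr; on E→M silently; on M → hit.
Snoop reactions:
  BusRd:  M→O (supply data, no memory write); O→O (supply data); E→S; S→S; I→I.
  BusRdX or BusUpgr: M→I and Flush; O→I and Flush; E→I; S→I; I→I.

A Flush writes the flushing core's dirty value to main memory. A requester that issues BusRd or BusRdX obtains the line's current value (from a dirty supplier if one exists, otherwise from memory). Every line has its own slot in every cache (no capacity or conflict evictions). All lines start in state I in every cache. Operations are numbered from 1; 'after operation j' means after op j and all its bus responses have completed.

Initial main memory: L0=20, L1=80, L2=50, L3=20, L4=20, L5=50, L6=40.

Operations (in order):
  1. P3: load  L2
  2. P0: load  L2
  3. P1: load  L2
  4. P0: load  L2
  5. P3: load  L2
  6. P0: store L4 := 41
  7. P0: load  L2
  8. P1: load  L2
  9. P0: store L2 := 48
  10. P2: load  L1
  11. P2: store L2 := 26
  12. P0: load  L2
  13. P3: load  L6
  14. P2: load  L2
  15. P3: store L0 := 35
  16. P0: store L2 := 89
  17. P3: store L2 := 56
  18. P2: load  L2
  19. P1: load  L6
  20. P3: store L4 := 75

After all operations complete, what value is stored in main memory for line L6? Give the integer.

step 1: P3: load  L2  ⟶  IIIE  (L2)  txn=BusRd  M[L2]=50
step 2: P0: load  L2  ⟶  SIIS  (L2)  txn=BusRd  M[L2]=50
step 3: P1: load  L2  ⟶  SSIS  (L2)  txn=BusRd  M[L2]=50
step 4: P0: load  L2  ⟶  SSIS  (L2)  txn=∅  M[L2]=50
step 5: P3: load  L2  ⟶  SSIS  (L2)  txn=∅  M[L2]=50
step 6: P0: store L4 := 41  ⟶  MIII  (L4)  txn=BusRdX  M[L4]=20
step 7: P0: load  L2  ⟶  SSIS  (L2)  txn=∅  M[L2]=50
step 8: P1: load  L2  ⟶  SSIS  (L2)  txn=∅  M[L2]=50
step 9: P0: store L2 := 48  ⟶  MIII  (L2)  txn=BusUpgr  M[L2]=50
step 10: P2: load  L1  ⟶  IIEI  (L1)  txn=BusRd  M[L1]=80
step 11: P2: store L2 := 26  ⟶  IIMI  (L2)  txn=BusRdX+Flush  M[L2]=48
step 12: P0: load  L2  ⟶  SIOI  (L2)  txn=BusRd  M[L2]=48
step 13: P3: load  L6  ⟶  IIIE  (L6)  txn=BusRd  M[L6]=40
step 14: P2: load  L2  ⟶  SIOI  (L2)  txn=∅  M[L2]=48
step 15: P3: store L0 := 35  ⟶  IIIM  (L0)  txn=BusRdX  M[L0]=20
step 16: P0: store L2 := 89  ⟶  MIII  (L2)  txn=BusUpgr+Flush  M[L2]=26
step 17: P3: store L2 := 56  ⟶  IIIM  (L2)  txn=BusRdX+Flush  M[L2]=89
step 18: P2: load  L2  ⟶  IISO  (L2)  txn=BusRd  M[L2]=89
step 19: P1: load  L6  ⟶  ISIS  (L6)  txn=BusRd  M[L6]=40
step 20: P3: store L4 := 75  ⟶  IIIM  (L4)  txn=BusRdX+Flush  M[L4]=41

memory[L6] = 40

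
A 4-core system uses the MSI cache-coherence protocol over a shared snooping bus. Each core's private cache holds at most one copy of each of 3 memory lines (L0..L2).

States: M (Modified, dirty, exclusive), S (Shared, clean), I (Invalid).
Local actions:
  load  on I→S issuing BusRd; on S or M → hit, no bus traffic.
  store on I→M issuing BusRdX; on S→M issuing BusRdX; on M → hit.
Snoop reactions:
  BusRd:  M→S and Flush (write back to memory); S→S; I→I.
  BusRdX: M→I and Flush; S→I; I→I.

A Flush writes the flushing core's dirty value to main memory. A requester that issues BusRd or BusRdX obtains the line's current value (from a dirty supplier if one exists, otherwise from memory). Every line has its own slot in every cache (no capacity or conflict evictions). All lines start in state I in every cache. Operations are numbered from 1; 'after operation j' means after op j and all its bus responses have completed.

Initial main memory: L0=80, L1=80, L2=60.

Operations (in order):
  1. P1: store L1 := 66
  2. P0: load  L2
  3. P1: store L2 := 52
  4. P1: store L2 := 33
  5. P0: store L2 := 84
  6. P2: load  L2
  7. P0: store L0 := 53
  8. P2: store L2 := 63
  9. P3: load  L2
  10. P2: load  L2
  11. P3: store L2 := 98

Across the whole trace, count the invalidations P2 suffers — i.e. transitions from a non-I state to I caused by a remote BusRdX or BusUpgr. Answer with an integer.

  op1 P1: store L1 := 66 → I/M/I/I on L1; bus BusRdX; mem=80
  op2 P0: load  L2 → S/I/I/I on L2; bus BusRd; mem=60
  op3 P1: store L2 := 52 → I/M/I/I on L2; bus BusRdX; mem=60
  op4 P1: store L2 := 33 → I/M/I/I on L2; bus (none); mem=60
  op5 P0: store L2 := 84 → M/I/I/I on L2; bus BusRdX Flush; mem=33
  op6 P2: load  L2 → S/I/S/I on L2; bus BusRd Flush; mem=84
  op7 P0: store L0 := 53 → M/I/I/I on L0; bus BusRdX; mem=80
  op8 P2: store L2 := 63 → I/I/M/I on L2; bus BusRdX; mem=84
  op9 P3: load  L2 → I/I/S/S on L2; bus BusRd Flush; mem=63
  op10 P2: load  L2 → I/I/S/S on L2; bus (none); mem=63
  op11 P3: store L2 := 98 → I/I/I/M on L2; bus BusRdX; mem=63

invalidations = 1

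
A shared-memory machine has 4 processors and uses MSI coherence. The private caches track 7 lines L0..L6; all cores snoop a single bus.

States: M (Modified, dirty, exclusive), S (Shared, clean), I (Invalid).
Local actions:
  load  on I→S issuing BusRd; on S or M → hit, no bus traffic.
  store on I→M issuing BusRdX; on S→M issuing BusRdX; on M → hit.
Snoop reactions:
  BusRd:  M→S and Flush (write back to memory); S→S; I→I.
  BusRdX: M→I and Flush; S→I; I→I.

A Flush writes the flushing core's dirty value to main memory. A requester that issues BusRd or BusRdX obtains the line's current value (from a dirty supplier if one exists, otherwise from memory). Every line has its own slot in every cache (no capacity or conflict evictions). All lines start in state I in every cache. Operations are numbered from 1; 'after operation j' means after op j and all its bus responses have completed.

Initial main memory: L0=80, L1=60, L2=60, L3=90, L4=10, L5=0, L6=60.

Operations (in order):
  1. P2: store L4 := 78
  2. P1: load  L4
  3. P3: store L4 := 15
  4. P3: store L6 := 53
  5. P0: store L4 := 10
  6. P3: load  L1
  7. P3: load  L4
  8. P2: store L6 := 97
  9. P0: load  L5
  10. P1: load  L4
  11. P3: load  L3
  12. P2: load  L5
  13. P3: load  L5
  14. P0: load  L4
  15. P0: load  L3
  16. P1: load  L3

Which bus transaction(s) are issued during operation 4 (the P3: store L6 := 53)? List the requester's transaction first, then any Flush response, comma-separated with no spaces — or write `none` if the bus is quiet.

  op1 P2: store L4 := 78 → I/I/M/I on L4; bus BusRdX; mem=10
  op2 P1: load  L4 → I/S/S/I on L4; bus BusRd Flush; mem=78
  op3 P3: store L4 := 15 → I/I/I/M on L4; bus BusRdX; mem=78
  op4 P3: store L6 := 53 → I/I/I/M on L6; bus BusRdX; mem=60
  op5 P0: store L4 := 10 → M/I/I/I on L4; bus BusRdX Flush; mem=15
  op6 P3: load  L1 → I/I/I/S on L1; bus BusRd; mem=60
  op7 P3: load  L4 → S/I/I/S on L4; bus BusRd Flush; mem=10
  op8 P2: store L6 := 97 → I/I/M/I on L6; bus BusRdX Flush; mem=53
  op9 P0: load  L5 → S/I/I/I on L5; bus BusRd; mem=0
  op10 P1: load  L4 → S/S/I/S on L4; bus BusRd; mem=10
  op11 P3: load  L3 → I/I/I/S on L3; bus BusRd; mem=90
  op12 P2: load  L5 → S/I/S/I on L5; bus BusRd; mem=0
  op13 P3: load  L5 → S/I/S/S on L5; bus BusRd; mem=0
  op14 P0: load  L4 → S/S/I/S on L4; bus (none); mem=10
  op15 P0: load  L3 → S/I/I/S on L3; bus BusRd; mem=90
  op16 P1: load  L3 → S/S/I/S on L3; bus BusRd; mem=90

bus = BusRdX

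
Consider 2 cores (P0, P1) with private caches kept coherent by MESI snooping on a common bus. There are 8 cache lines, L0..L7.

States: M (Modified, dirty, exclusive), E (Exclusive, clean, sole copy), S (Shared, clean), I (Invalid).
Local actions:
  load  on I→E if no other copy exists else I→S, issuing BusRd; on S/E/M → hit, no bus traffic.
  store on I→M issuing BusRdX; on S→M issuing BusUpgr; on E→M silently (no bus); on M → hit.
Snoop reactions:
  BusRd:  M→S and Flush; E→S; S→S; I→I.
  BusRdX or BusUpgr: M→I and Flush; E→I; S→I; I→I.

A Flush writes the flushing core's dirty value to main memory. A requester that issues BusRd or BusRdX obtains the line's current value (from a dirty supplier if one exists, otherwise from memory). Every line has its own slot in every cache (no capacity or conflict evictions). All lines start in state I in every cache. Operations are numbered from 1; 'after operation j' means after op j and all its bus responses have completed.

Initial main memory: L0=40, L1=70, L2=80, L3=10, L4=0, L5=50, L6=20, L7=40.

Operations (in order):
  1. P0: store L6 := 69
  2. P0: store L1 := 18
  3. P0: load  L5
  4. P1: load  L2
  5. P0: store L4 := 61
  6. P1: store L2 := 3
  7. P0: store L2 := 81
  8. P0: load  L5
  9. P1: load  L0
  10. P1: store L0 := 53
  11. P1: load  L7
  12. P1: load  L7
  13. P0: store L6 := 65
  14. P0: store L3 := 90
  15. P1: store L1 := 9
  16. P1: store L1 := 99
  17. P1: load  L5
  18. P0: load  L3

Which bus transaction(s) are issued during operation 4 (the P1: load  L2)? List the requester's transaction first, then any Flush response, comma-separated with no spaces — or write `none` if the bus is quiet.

  op1 P0: store L6 := 69 → M/I on L6; bus BusRdX; mem=20
  op2 P0: store L1 := 18 → M/I on L1; bus BusRdX; mem=70
  op3 P0: load  L5 → E/I on L5; bus BusRd; mem=50
  op4 P1: load  L2 → I/E on L2; bus BusRd; mem=80
  op5 P0: store L4 := 61 → M/I on L4; bus BusRdX; mem=0
  op6 P1: store L2 := 3 → I/M on L2; bus (none); mem=80
  op7 P0: store L2 := 81 → M/I on L2; bus BusRdX Flush; mem=3
  op8 P0: load  L5 → E/I on L5; bus (none); mem=50
  op9 P1: load  L0 → I/E on L0; bus BusRd; mem=40
  op10 P1: store L0 := 53 → I/M on L0; bus (none); mem=40
  op11 P1: load  L7 → I/E on L7; bus BusRd; mem=40
  op12 P1: load  L7 → I/E on L7; bus (none); mem=40
  op13 P0: store L6 := 65 → M/I on L6; bus (none); mem=20
  op14 P0: store L3 := 90 → M/I on L3; bus BusRdX; mem=10
  op15 P1: store L1 := 9 → I/M on L1; bus BusRdX Flush; mem=18
  op16 P1: store L1 := 99 → I/M on L1; bus (none); mem=18
  op17 P1: load  L5 → S/S on L5; bus BusRd; mem=50
  op18 P0: load  L3 → M/I on L3; bus (none); mem=10

bus = BusRd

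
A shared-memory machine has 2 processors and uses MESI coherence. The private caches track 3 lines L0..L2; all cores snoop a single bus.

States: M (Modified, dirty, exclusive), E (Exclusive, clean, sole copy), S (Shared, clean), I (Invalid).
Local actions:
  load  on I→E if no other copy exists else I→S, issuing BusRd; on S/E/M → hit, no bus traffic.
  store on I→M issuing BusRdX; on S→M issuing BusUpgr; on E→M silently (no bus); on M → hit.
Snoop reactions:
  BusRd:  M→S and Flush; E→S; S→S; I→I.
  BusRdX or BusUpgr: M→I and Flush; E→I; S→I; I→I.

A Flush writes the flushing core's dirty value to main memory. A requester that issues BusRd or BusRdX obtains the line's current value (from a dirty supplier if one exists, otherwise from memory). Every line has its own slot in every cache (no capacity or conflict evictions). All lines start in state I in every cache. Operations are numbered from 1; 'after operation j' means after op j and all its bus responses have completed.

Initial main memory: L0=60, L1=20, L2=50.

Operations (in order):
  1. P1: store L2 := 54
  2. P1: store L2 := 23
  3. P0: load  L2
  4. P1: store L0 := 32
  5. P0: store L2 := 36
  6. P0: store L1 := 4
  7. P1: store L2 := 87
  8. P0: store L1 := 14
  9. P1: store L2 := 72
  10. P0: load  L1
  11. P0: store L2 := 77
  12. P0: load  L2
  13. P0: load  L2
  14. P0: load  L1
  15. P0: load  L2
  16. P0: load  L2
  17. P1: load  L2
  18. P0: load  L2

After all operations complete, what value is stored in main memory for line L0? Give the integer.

memory[L0] = 60

  op1 P1: store L2 := 54 → I/M on L2; bus BusRdX; mem=50
  op2 P1: store L2 := 23 → I/M on L2; bus (none); mem=50
  op3 P0: load  L2 → S/S on L2; bus BusRd Flush; mem=23
  op4 P1: store L0 := 32 → I/M on L0; bus BusRdX; mem=60
  op5 P0: store L2 := 36 → M/I on L2; bus BusUpgr; mem=23
  op6 P0: store L1 := 4 → M/I on L1; bus BusRdX; mem=20
  op7 P1: store L2 := 87 → I/M on L2; bus BusRdX Flush; mem=36
  op8 P0: store L1 := 14 → M/I on L1; bus (none); mem=20
  op9 P1: store L2 := 72 → I/M on L2; bus (none); mem=36
  op10 P0: load  L1 → M/I on L1; bus (none); mem=20
  op11 P0: store L2 := 77 → M/I on L2; bus BusRdX Flush; mem=72
  op12 P0: load  L2 → M/I on L2; bus (none); mem=72
  op13 P0: load  L2 → M/I on L2; bus (none); mem=72
  op14 P0: load  L1 → M/I on L1; bus (none); mem=20
  op15 P0: load  L2 → M/I on L2; bus (none); mem=72
  op16 P0: load  L2 → M/I on L2; bus (none); mem=72
  op17 P1: load  L2 → S/S on L2; bus BusRd Flush; mem=77
  op18 P0: load  L2 → S/S on L2; bus (none); mem=77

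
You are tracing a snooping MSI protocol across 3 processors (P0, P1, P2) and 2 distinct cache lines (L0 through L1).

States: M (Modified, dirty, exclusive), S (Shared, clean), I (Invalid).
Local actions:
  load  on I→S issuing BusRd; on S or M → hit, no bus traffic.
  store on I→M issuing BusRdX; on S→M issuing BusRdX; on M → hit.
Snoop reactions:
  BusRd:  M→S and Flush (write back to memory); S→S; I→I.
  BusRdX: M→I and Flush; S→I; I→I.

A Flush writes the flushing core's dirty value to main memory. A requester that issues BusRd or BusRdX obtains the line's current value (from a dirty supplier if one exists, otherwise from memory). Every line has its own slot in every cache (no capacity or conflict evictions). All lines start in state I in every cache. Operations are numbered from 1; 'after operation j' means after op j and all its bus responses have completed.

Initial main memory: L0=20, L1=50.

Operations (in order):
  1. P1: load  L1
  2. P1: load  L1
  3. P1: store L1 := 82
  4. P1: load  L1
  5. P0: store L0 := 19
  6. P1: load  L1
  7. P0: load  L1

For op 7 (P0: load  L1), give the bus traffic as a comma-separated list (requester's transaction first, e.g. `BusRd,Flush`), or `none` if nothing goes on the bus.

bus = BusRd,Flush

  op1 P1: load  L1 → I/S/I on L1; bus BusRd; mem=50
  op2 P1: load  L1 → I/S/I on L1; bus (none); mem=50
  op3 P1: store L1 := 82 → I/M/I on L1; bus BusRdX; mem=50
  op4 P1: load  L1 → I/M/I on L1; bus (none); mem=50
  op5 P0: store L0 := 19 → M/I/I on L0; bus BusRdX; mem=20
  op6 P1: load  L1 → I/M/I on L1; bus (none); mem=50
  op7 P0: load  L1 → S/S/I on L1; bus BusRd Flush; mem=82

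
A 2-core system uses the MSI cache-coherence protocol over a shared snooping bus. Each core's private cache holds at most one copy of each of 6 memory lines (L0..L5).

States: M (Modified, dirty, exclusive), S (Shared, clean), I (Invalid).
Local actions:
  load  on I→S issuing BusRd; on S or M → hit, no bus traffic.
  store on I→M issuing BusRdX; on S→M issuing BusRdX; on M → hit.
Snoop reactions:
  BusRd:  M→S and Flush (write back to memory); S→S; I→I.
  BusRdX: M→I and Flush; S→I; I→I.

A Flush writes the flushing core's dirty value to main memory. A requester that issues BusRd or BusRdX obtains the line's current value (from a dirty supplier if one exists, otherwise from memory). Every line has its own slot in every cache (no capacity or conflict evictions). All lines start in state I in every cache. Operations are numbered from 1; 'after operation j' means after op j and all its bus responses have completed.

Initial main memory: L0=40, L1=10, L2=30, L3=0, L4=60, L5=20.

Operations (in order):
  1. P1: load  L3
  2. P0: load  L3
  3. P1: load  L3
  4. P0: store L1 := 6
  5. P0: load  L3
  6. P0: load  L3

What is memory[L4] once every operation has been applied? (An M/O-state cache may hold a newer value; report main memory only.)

memory[L4] = 60

1. P1: load  L3  bus=[BusRd]  L3: P0=I P1=S  mem[L3]=0
2. P0: load  L3  bus=[BusRd]  L3: P0=S P1=S  mem[L3]=0
3. P1: load  L3  bus=[-]  L3: P0=S P1=S  mem[L3]=0
4. P0: store L1 := 6  bus=[BusRdX]  L1: P0=M P1=I  mem[L1]=10
5. P0: load  L3  bus=[-]  L3: P0=S P1=S  mem[L3]=0
6. P0: load  L3  bus=[-]  L3: P0=S P1=S  mem[L3]=0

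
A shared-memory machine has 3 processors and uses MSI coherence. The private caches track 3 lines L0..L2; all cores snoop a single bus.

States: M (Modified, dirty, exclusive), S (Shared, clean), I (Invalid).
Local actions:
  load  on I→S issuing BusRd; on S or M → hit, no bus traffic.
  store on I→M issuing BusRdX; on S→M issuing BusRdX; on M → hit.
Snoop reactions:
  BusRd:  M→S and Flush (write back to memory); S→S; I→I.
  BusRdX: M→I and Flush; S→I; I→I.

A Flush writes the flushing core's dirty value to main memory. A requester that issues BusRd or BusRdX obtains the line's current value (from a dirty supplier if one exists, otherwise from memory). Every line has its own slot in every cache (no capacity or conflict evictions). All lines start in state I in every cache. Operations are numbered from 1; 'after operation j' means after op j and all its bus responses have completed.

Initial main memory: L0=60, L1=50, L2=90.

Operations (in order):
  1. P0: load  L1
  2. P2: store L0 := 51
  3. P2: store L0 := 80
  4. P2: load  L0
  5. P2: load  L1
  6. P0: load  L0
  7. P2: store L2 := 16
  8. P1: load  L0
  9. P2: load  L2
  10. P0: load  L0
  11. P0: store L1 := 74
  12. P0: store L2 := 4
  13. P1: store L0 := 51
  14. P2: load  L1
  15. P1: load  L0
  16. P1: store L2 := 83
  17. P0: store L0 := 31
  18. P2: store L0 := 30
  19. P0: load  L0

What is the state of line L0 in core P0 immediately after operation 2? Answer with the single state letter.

1. P0: load  L1  bus=[BusRd]  L1: P0=S P1=I P2=I  mem[L1]=50
2. P2: store L0 := 51  bus=[BusRdX]  L0: P0=I P1=I P2=M  mem[L0]=60
3. P2: store L0 := 80  bus=[-]  L0: P0=I P1=I P2=M  mem[L0]=60
4. P2: load  L0  bus=[-]  L0: P0=I P1=I P2=M  mem[L0]=60
5. P2: load  L1  bus=[BusRd]  L1: P0=S P1=I P2=S  mem[L1]=50
6. P0: load  L0  bus=[BusRd,Flush]  L0: P0=S P1=I P2=S  mem[L0]=80
7. P2: store L2 := 16  bus=[BusRdX]  L2: P0=I P1=I P2=M  mem[L2]=90
8. P1: load  L0  bus=[BusRd]  L0: P0=S P1=S P2=S  mem[L0]=80
9. P2: load  L2  bus=[-]  L2: P0=I P1=I P2=M  mem[L2]=90
10. P0: load  L0  bus=[-]  L0: P0=S P1=S P2=S  mem[L0]=80
11. P0: store L1 := 74  bus=[BusRdX]  L1: P0=M P1=I P2=I  mem[L1]=50
12. P0: store L2 := 4  bus=[BusRdX,Flush]  L2: P0=M P1=I P2=I  mem[L2]=16
13. P1: store L0 := 51  bus=[BusRdX]  L0: P0=I P1=M P2=I  mem[L0]=80
14. P2: load  L1  bus=[BusRd,Flush]  L1: P0=S P1=I P2=S  mem[L1]=74
15. P1: load  L0  bus=[-]  L0: P0=I P1=M P2=I  mem[L0]=80
16. P1: store L2 := 83  bus=[BusRdX,Flush]  L2: P0=I P1=M P2=I  mem[L2]=4
17. P0: store L0 := 31  bus=[BusRdX,Flush]  L0: P0=M P1=I P2=I  mem[L0]=51
18. P2: store L0 := 30  bus=[BusRdX,Flush]  L0: P0=I P1=I P2=M  mem[L0]=31
19. P0: load  L0  bus=[BusRd,Flush]  L0: P0=S P1=I P2=S  mem[L0]=30

state = I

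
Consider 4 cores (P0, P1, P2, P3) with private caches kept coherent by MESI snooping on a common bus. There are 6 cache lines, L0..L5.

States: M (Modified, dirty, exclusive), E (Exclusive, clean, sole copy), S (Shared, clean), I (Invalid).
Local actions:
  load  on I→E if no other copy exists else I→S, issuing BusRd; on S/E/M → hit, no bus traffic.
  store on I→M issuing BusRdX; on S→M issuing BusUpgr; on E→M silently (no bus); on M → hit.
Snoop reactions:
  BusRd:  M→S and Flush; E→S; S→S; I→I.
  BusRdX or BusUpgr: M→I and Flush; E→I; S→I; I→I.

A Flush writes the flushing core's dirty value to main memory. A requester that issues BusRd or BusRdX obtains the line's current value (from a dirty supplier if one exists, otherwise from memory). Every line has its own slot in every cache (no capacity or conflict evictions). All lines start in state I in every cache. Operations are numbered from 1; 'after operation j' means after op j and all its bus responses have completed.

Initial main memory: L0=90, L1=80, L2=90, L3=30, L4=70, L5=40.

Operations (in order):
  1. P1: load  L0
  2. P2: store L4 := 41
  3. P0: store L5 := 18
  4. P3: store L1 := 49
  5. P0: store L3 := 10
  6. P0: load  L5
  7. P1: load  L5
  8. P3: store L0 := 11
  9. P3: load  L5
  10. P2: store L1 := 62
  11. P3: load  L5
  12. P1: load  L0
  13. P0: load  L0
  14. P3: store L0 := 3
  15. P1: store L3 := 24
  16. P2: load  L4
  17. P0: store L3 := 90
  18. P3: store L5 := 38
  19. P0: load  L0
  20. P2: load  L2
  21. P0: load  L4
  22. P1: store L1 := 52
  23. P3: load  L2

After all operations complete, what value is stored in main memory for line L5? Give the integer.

memory[L5] = 18

[1] P1: load  L0 | P0:I, P1:E(90), P2:I, P3:I | bus: BusRd
[2] P2: store L4 := 41 | P0:I, P1:I, P2:M(41), P3:I | bus: BusRdX
[3] P0: store L5 := 18 | P0:M(18), P1:I, P2:I, P3:I | bus: BusRdX
[4] P3: store L1 := 49 | P0:I, P1:I, P2:I, P3:M(49) | bus: BusRdX
[5] P0: store L3 := 10 | P0:M(10), P1:I, P2:I, P3:I | bus: BusRdX
[6] P0: load  L5 | P0:M(18), P1:I, P2:I, P3:I | bus: none
[7] P1: load  L5 | P0:S(18), P1:S(18), P2:I, P3:I | bus: BusRd,Flush
[8] P3: store L0 := 11 | P0:I, P1:I, P2:I, P3:M(11) | bus: BusRdX
[9] P3: load  L5 | P0:S(18), P1:S(18), P2:I, P3:S(18) | bus: BusRd
[10] P2: store L1 := 62 | P0:I, P1:I, P2:M(62), P3:I | bus: BusRdX,Flush
[11] P3: load  L5 | P0:S(18), P1:S(18), P2:I, P3:S(18) | bus: none
[12] P1: load  L0 | P0:I, P1:S(11), P2:I, P3:S(11) | bus: BusRd,Flush
[13] P0: load  L0 | P0:S(11), P1:S(11), P2:I, P3:S(11) | bus: BusRd
[14] P3: store L0 := 3 | P0:I, P1:I, P2:I, P3:M(3) | bus: BusUpgr
[15] P1: store L3 := 24 | P0:I, P1:M(24), P2:I, P3:I | bus: BusRdX,Flush
[16] P2: load  L4 | P0:I, P1:I, P2:M(41), P3:I | bus: none
[17] P0: store L3 := 90 | P0:M(90), P1:I, P2:I, P3:I | bus: BusRdX,Flush
[18] P3: store L5 := 38 | P0:I, P1:I, P2:I, P3:M(38) | bus: BusUpgr
[19] P0: load  L0 | P0:S(3), P1:I, P2:I, P3:S(3) | bus: BusRd,Flush
[20] P2: load  L2 | P0:I, P1:I, P2:E(90), P3:I | bus: BusRd
[21] P0: load  L4 | P0:S(41), P1:I, P2:S(41), P3:I | bus: BusRd,Flush
[22] P1: store L1 := 52 | P0:I, P1:M(52), P2:I, P3:I | bus: BusRdX,Flush
[23] P3: load  L2 | P0:I, P1:I, P2:S(90), P3:S(90) | bus: BusRd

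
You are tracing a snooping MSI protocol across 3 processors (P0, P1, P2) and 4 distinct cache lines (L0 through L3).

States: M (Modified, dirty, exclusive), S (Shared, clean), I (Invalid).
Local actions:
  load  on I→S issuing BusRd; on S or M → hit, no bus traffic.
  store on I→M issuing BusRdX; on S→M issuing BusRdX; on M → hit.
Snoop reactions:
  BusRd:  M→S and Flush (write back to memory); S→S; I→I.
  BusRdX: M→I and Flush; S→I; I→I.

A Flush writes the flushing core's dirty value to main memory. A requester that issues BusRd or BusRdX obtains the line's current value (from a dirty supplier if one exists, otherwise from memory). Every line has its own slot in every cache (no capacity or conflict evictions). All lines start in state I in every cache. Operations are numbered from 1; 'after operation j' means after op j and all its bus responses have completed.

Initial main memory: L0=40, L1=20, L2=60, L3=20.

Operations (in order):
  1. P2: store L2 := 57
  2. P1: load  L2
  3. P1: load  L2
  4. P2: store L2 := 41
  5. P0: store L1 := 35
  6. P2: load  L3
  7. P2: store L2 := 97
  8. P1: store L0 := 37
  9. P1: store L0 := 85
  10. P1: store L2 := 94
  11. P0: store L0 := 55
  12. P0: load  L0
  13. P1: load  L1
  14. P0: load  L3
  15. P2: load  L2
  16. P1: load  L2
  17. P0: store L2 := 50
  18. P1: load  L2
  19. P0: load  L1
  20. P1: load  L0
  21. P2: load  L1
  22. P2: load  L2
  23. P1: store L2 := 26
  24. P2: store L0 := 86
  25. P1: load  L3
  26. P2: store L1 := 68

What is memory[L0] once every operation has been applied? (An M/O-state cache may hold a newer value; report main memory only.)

step 1: P2: store L2 := 57  ⟶  IIM  (L2)  txn=BusRdX  M[L2]=60
step 2: P1: load  L2  ⟶  ISS  (L2)  txn=BusRd+Flush  M[L2]=57
step 3: P1: load  L2  ⟶  ISS  (L2)  txn=∅  M[L2]=57
step 4: P2: store L2 := 41  ⟶  IIM  (L2)  txn=BusRdX  M[L2]=57
step 5: P0: store L1 := 35  ⟶  MII  (L1)  txn=BusRdX  M[L1]=20
step 6: P2: load  L3  ⟶  IIS  (L3)  txn=BusRd  M[L3]=20
step 7: P2: store L2 := 97  ⟶  IIM  (L2)  txn=∅  M[L2]=57
step 8: P1: store L0 := 37  ⟶  IMI  (L0)  txn=BusRdX  M[L0]=40
step 9: P1: store L0 := 85  ⟶  IMI  (L0)  txn=∅  M[L0]=40
step 10: P1: store L2 := 94  ⟶  IMI  (L2)  txn=BusRdX+Flush  M[L2]=97
step 11: P0: store L0 := 55  ⟶  MII  (L0)  txn=BusRdX+Flush  M[L0]=85
step 12: P0: load  L0  ⟶  MII  (L0)  txn=∅  M[L0]=85
step 13: P1: load  L1  ⟶  SSI  (L1)  txn=BusRd+Flush  M[L1]=35
step 14: P0: load  L3  ⟶  SIS  (L3)  txn=BusRd  M[L3]=20
step 15: P2: load  L2  ⟶  ISS  (L2)  txn=BusRd+Flush  M[L2]=94
step 16: P1: load  L2  ⟶  ISS  (L2)  txn=∅  M[L2]=94
step 17: P0: store L2 := 50  ⟶  MII  (L2)  txn=BusRdX  M[L2]=94
step 18: P1: load  L2  ⟶  SSI  (L2)  txn=BusRd+Flush  M[L2]=50
step 19: P0: load  L1  ⟶  SSI  (L1)  txn=∅  M[L1]=35
step 20: P1: load  L0  ⟶  SSI  (L0)  txn=BusRd+Flush  M[L0]=55
step 21: P2: load  L1  ⟶  SSS  (L1)  txn=BusRd  M[L1]=35
step 22: P2: load  L2  ⟶  SSS  (L2)  txn=BusRd  M[L2]=50
step 23: P1: store L2 := 26  ⟶  IMI  (L2)  txn=BusRdX  M[L2]=50
step 24: P2: store L0 := 86  ⟶  IIM  (L0)  txn=BusRdX  M[L0]=55
step 25: P1: load  L3  ⟶  SSS  (L3)  txn=BusRd  M[L3]=20
step 26: P2: store L1 := 68  ⟶  IIM  (L1)  txn=BusRdX  M[L1]=35

memory[L0] = 55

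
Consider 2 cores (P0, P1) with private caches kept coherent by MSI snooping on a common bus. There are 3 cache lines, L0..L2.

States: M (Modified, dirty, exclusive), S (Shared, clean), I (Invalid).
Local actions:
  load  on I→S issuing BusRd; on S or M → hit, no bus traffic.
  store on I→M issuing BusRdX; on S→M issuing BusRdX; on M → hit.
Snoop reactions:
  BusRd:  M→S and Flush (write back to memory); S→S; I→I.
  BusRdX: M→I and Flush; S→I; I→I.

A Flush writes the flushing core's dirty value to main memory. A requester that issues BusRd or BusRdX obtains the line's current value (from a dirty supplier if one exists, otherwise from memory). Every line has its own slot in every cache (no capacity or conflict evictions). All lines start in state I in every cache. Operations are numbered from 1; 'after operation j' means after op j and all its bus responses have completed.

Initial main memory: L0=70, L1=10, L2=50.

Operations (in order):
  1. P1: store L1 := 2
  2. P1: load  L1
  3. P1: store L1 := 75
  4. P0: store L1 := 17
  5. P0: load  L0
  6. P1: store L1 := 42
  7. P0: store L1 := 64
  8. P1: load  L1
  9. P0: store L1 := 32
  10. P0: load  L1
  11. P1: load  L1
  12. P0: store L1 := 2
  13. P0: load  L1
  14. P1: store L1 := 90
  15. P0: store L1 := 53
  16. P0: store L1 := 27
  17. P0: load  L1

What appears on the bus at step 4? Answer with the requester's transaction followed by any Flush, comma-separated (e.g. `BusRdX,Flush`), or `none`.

bus = BusRdX,Flush

step 1: P1: store L1 := 2  ⟶  IM  (L1)  txn=BusRdX  M[L1]=10
step 2: P1: load  L1  ⟶  IM  (L1)  txn=∅  M[L1]=10
step 3: P1: store L1 := 75  ⟶  IM  (L1)  txn=∅  M[L1]=10
step 4: P0: store L1 := 17  ⟶  MI  (L1)  txn=BusRdX+Flush  M[L1]=75
step 5: P0: load  L0  ⟶  SI  (L0)  txn=BusRd  M[L0]=70
step 6: P1: store L1 := 42  ⟶  IM  (L1)  txn=BusRdX+Flush  M[L1]=17
step 7: P0: store L1 := 64  ⟶  MI  (L1)  txn=BusRdX+Flush  M[L1]=42
step 8: P1: load  L1  ⟶  SS  (L1)  txn=BusRd+Flush  M[L1]=64
step 9: P0: store L1 := 32  ⟶  MI  (L1)  txn=BusRdX  M[L1]=64
step 10: P0: load  L1  ⟶  MI  (L1)  txn=∅  M[L1]=64
step 11: P1: load  L1  ⟶  SS  (L1)  txn=BusRd+Flush  M[L1]=32
step 12: P0: store L1 := 2  ⟶  MI  (L1)  txn=BusRdX  M[L1]=32
step 13: P0: load  L1  ⟶  MI  (L1)  txn=∅  M[L1]=32
step 14: P1: store L1 := 90  ⟶  IM  (L1)  txn=BusRdX+Flush  M[L1]=2
step 15: P0: store L1 := 53  ⟶  MI  (L1)  txn=BusRdX+Flush  M[L1]=90
step 16: P0: store L1 := 27  ⟶  MI  (L1)  txn=∅  M[L1]=90
step 17: P0: load  L1  ⟶  MI  (L1)  txn=∅  M[L1]=90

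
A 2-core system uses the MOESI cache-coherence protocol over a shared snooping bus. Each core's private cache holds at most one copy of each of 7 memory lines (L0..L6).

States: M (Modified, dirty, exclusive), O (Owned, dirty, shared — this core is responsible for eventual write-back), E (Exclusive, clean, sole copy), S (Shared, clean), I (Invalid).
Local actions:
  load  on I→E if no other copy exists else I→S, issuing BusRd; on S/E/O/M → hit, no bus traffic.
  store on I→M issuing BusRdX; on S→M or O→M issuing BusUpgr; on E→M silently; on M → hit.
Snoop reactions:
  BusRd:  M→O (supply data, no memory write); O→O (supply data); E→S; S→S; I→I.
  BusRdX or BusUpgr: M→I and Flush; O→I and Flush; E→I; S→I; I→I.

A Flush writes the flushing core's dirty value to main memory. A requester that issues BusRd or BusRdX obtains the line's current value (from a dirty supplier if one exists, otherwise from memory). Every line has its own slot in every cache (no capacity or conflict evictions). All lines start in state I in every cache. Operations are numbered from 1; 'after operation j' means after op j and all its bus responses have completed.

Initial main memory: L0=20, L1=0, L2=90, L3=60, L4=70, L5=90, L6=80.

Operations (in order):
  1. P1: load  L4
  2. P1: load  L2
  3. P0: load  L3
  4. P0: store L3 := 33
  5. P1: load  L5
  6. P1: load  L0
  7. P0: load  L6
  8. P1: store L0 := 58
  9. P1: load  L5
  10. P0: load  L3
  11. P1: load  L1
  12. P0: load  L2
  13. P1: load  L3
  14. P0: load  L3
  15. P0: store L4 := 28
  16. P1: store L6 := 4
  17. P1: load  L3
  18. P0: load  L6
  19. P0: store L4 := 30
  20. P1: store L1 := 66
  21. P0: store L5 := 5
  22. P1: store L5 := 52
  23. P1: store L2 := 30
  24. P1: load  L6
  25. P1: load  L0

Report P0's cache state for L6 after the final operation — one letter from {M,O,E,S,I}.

state = S

  op1 P1: load  L4 → I/E on L4; bus BusRd; mem=70
  op2 P1: load  L2 → I/E on L2; bus BusRd; mem=90
  op3 P0: load  L3 → E/I on L3; bus BusRd; mem=60
  op4 P0: store L3 := 33 → M/I on L3; bus (none); mem=60
  op5 P1: load  L5 → I/E on L5; bus BusRd; mem=90
  op6 P1: load  L0 → I/E on L0; bus BusRd; mem=20
  op7 P0: load  L6 → E/I on L6; bus BusRd; mem=80
  op8 P1: store L0 := 58 → I/M on L0; bus (none); mem=20
  op9 P1: load  L5 → I/E on L5; bus (none); mem=90
  op10 P0: load  L3 → M/I on L3; bus (none); mem=60
  op11 P1: load  L1 → I/E on L1; bus BusRd; mem=0
  op12 P0: load  L2 → S/S on L2; bus BusRd; mem=90
  op13 P1: load  L3 → O/S on L3; bus BusRd; mem=60
  op14 P0: load  L3 → O/S on L3; bus (none); mem=60
  op15 P0: store L4 := 28 → M/I on L4; bus BusRdX; mem=70
  op16 P1: store L6 := 4 → I/M on L6; bus BusRdX; mem=80
  op17 P1: load  L3 → O/S on L3; bus (none); mem=60
  op18 P0: load  L6 → S/O on L6; bus BusRd; mem=80
  op19 P0: store L4 := 30 → M/I on L4; bus (none); mem=70
  op20 P1: store L1 := 66 → I/M on L1; bus (none); mem=0
  op21 P0: store L5 := 5 → M/I on L5; bus BusRdX; mem=90
  op22 P1: store L5 := 52 → I/M on L5; bus BusRdX Flush; mem=5
  op23 P1: store L2 := 30 → I/M on L2; bus BusUpgr; mem=90
  op24 P1: load  L6 → S/O on L6; bus (none); mem=80
  op25 P1: load  L0 → I/M on L0; bus (none); mem=20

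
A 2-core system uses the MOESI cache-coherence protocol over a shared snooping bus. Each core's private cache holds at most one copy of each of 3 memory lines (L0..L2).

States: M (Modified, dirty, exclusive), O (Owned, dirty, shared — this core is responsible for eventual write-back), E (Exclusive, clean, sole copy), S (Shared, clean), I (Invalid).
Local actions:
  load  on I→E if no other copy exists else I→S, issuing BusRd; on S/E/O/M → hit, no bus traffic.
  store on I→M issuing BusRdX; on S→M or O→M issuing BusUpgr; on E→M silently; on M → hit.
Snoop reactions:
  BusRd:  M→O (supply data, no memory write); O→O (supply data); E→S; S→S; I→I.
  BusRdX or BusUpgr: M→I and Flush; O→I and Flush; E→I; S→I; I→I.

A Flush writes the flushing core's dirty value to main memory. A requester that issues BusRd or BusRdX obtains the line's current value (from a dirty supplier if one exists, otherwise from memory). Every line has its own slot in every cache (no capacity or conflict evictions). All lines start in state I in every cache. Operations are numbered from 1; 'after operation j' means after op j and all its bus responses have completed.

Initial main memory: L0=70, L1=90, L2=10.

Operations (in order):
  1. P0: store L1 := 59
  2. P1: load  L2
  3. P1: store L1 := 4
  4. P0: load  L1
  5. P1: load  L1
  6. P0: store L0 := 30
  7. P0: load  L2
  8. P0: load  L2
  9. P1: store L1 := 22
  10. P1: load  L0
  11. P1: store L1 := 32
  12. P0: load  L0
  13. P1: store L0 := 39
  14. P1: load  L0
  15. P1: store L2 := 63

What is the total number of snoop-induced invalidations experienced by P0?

  op1 P0: store L1 := 59 → M/I on L1; bus BusRdX; mem=90
  op2 P1: load  L2 → I/E on L2; bus BusRd; mem=10
  op3 P1: store L1 := 4 → I/M on L1; bus BusRdX Flush; mem=59
  op4 P0: load  L1 → S/O on L1; bus BusRd; mem=59
  op5 P1: load  L1 → S/O on L1; bus (none); mem=59
  op6 P0: store L0 := 30 → M/I on L0; bus BusRdX; mem=70
  op7 P0: load  L2 → S/S on L2; bus BusRd; mem=10
  op8 P0: load  L2 → S/S on L2; bus (none); mem=10
  op9 P1: store L1 := 22 → I/M on L1; bus BusUpgr; mem=59
  op10 P1: load  L0 → O/S on L0; bus BusRd; mem=70
  op11 P1: store L1 := 32 → I/M on L1; bus (none); mem=59
  op12 P0: load  L0 → O/S on L0; bus (none); mem=70
  op13 P1: store L0 := 39 → I/M on L0; bus BusUpgr Flush; mem=30
  op14 P1: load  L0 → I/M on L0; bus (none); mem=30
  op15 P1: store L2 := 63 → I/M on L2; bus BusUpgr; mem=10

invalidations = 4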